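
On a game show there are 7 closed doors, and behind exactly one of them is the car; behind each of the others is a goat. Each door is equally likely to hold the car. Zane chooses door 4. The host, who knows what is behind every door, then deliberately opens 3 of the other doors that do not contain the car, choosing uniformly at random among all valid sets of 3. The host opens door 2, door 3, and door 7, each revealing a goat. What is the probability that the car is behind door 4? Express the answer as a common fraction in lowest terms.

1/7

Condition on the true location of the car.
If it is behind any of doors 1, 5, and 6 (prior 1/7 each): the host has 10 equally likely choices, so probability 1/10; weight (1/7)·(1/10) = 1/70 each.
If it is behind any of doors 2, 3, and 7 (prior 1/7 each): that door was opened and seen not to hold the prize — ruled out; weight (1/7)·0 = 0 each.
If it is behind door 4 (prior 1/7): the host has 20 equally likely choices, so probability 1/20; weight (1/7)·(1/20) = 1/140.
The weights sum to 1/20.
So P(the car behind door 4 | the host opened door 2, door 3, and door 7) = (1/140) / (1/20) = 1/7.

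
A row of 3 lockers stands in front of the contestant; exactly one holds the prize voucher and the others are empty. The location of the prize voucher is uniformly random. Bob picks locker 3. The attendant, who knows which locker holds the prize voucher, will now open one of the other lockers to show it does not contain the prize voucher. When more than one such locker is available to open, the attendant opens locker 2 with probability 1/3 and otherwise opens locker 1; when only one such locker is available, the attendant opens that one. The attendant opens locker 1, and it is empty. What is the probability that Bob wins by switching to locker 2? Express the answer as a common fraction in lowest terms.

3/5

Apply Bayes' rule, conditioning on where the prize voucher actually is.
If it is in locker 1 (prior 1/3): the attendant opened locker 1, so this case is ruled out; weight (1/3)·0 = 0.
If it is in locker 2 (prior 1/3): only locker 1 is available, probability 1; weight (1/3)·1 = 1/3.
If it is in locker 3 (prior 1/3): locker 2 is available but not opened, probability 2/3; weight (1/3)·(2/3) = 2/9.
The weights sum to 5/9.
So P(the prize voucher in locker 2 | the attendant opened locker 1) = (1/3) / (5/9) = 3/5.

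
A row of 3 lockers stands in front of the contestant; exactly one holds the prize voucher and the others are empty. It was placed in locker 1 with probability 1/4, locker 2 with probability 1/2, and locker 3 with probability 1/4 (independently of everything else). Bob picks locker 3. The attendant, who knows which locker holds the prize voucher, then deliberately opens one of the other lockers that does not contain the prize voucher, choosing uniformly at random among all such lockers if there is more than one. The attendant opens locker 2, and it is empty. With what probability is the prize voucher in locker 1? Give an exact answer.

2/3

Consider each possible location of the prize voucher in turn.
If it is in locker 1 (prior 1/4): the attendant has no choice, probability 1; weight (1/4)·1 = 1/4.
If it is in locker 2 (prior 1/2): the attendant opened locker 2, so this case is ruled out; weight (1/2)·0 = 0.
If it is in locker 3 (prior 1/4): the attendant has 2 equally likely choices, so probability 1/2; weight (1/4)·(1/2) = 1/8.
The weights sum to 3/8.
So P(the prize voucher in locker 1 | the attendant opened locker 2) = (1/4) / (3/8) = 2/3.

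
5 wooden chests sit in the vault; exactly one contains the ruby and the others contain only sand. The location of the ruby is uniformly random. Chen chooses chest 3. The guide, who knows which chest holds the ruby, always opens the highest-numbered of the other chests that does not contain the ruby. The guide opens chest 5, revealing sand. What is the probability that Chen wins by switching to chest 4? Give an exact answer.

Condition on the true location of the ruby.
If it is in any of chests 1, 2, 3, and 4 (prior 1/5 each): chest 5 is the highest-numbered option available, probability 1; weight (1/5)·1 = 1/5 each.
If it is in chest 5 (prior 1/5): the guide opened chest 5, so this case is ruled out; weight (1/5)·0 = 0.
The weights sum to 4/5.
So P(the ruby in chest 4 | the guide opened chest 5) = (1/5) / (4/5) = 1/4.

1/4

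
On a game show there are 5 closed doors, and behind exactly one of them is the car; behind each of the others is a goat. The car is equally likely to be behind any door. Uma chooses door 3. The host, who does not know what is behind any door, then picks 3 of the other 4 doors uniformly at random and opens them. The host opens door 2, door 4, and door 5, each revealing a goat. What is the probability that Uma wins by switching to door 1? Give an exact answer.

Condition on the true location of the car.
If it is behind either of doors 1 and 3 (prior 1/5 each): the host picks exactly this set with probability 1/4 regardless, and none is the prize; weight (1/5)·(1/4) = 1/20 each.
If it is behind any of doors 2, 4, and 5 (prior 1/5 each): that door was opened and seen not to hold the prize — ruled out; weight (1/5)·0 = 0 each.
The weights sum to 1/10.
So P(the car behind door 1 | the host opened door 2, door 4, and door 5) = (1/20) / (1/10) = 1/2.

1/2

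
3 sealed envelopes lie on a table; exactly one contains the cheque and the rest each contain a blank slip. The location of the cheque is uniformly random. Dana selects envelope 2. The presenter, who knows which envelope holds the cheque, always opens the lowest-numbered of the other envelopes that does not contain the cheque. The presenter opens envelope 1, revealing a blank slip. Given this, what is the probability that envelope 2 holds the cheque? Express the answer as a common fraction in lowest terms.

1/2

Condition on the true location of the cheque.
If it is in envelope 1 (prior 1/3): the presenter opened envelope 1, so this case is ruled out; weight (1/3)·0 = 0.
If it is in either of envelopes 2 and 3 (prior 1/3 each): envelope 1 is the lowest-numbered option available, probability 1; weight (1/3)·1 = 1/3 each.
The weights sum to 2/3.
So P(the cheque in envelope 2 | the presenter opened envelope 1) = (1/3) / (2/3) = 1/2.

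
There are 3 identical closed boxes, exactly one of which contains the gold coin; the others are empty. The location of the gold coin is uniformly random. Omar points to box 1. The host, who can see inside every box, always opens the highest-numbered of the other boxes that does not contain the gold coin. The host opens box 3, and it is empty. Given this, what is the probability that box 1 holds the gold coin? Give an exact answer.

Condition on the true location of the gold coin.
If it is in either of boxes 1 and 2 (prior 1/3 each): box 3 is the highest-numbered option available, probability 1; weight (1/3)·1 = 1/3 each.
If it is in box 3 (prior 1/3): the host opened box 3, so this case is ruled out; weight (1/3)·0 = 0.
The weights sum to 2/3.
So P(the gold coin in box 1 | the host opened box 3) = (1/3) / (2/3) = 1/2.

1/2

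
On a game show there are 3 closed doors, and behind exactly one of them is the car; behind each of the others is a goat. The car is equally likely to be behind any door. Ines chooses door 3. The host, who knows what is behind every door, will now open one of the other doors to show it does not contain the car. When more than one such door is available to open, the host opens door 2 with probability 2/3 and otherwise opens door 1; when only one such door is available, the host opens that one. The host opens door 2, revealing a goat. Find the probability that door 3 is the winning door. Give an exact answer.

Condition on the true location of the car.
If it is behind door 1 (prior 1/3): only door 2 is available, probability 1; weight (1/3)·1 = 1/3.
If it is behind door 2 (prior 1/3): the host opened door 2, so this case is ruled out; weight (1/3)·0 = 0.
If it is behind door 3 (prior 1/3): door 2 is available, opened with probability 2/3; weight (1/3)·(2/3) = 2/9.
The weights sum to 5/9.
So P(the car behind door 3 | the host opened door 2) = (2/9) / (5/9) = 2/5.

2/5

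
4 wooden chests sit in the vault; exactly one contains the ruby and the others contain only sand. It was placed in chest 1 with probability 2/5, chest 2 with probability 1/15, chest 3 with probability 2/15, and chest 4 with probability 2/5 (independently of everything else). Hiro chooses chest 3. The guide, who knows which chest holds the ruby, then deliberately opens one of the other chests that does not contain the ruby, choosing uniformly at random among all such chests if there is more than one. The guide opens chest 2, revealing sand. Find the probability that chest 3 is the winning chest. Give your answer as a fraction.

1/10

Apply Bayes' rule, conditioning on where the ruby actually is.
If it is in either of chests 1 and 4 (prior 2/5 each): the guide has 2 equally likely choices, so probability 1/2; weight (2/5)·(1/2) = 1/5 each.
If it is in chest 2 (prior 1/15): the guide opened chest 2, so this case is ruled out; weight (1/15)·0 = 0.
If it is in chest 3 (prior 2/15): the guide has 3 equally likely choices, so probability 1/3; weight (2/15)·(1/3) = 2/45.
The weights sum to 4/9.
So P(the ruby in chest 3 | the guide opened chest 2) = (2/45) / (4/9) = 1/10.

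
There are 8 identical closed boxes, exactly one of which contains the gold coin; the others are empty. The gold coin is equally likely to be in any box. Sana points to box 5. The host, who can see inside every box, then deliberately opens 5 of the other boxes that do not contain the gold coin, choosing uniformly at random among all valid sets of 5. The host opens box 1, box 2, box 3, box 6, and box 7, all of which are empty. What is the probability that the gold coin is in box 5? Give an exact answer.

Apply Bayes' rule, conditioning on where the gold coin actually is.
If it is in any of boxes 1, 2, 3, 6, and 7 (prior 1/8 each): that box was opened and seen not to hold the prize — ruled out; weight (1/8)·0 = 0 each.
If it is in either of boxes 4 and 8 (prior 1/8 each): the host has 6 equally likely choices, so probability 1/6; weight (1/8)·(1/6) = 1/48 each.
If it is in box 5 (prior 1/8): the host has 21 equally likely choices, so probability 1/21; weight (1/8)·(1/21) = 1/168.
The weights sum to 1/21.
So P(the gold coin in box 5 | the host opened box 1, box 2, box 3, box 6, and box 7) = (1/168) / (1/21) = 1/8.

1/8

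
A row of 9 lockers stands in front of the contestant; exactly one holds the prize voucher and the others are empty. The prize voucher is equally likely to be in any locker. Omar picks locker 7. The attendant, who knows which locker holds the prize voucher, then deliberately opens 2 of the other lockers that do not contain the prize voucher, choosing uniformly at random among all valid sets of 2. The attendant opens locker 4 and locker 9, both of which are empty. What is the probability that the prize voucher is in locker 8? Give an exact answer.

4/27

Apply Bayes' rule, conditioning on where the prize voucher actually is.
If it is in any of lockers 1, 2, 3, 5, 6, and 8 (prior 1/9 each): the attendant has 21 equally likely choices, so probability 1/21; weight (1/9)·(1/21) = 1/189 each.
If it is in either of lockers 4 and 9 (prior 1/9 each): that locker was opened and seen not to hold the prize — ruled out; weight (1/9)·0 = 0 each.
If it is in locker 7 (prior 1/9): the attendant has 28 equally likely choices, so probability 1/28; weight (1/9)·(1/28) = 1/252.
The weights sum to 1/28.
So P(the prize voucher in locker 8 | the attendant opened locker 4 and locker 9) = (1/189) / (1/28) = 4/27.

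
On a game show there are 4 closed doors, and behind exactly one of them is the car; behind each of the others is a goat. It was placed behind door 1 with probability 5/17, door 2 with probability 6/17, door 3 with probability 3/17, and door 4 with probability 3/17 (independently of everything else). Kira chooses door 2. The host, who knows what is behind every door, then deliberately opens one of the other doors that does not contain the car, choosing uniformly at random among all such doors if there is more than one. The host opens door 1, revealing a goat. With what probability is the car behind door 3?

Apply Bayes' rule, conditioning on where the car actually is.
If it is behind door 1 (prior 5/17): the host opened door 1, so this case is ruled out; weight (5/17)·0 = 0.
If it is behind door 2 (prior 6/17): the host has 3 equally likely choices, so probability 1/3; weight (6/17)·(1/3) = 2/17.
If it is behind either of doors 3 and 4 (prior 3/17 each): the host has 2 equally likely choices, so probability 1/2; weight (3/17)·(1/2) = 3/34 each.
The weights sum to 5/17.
So P(the car behind door 3 | the host opened door 1) = (3/34) / (5/17) = 3/10.

3/10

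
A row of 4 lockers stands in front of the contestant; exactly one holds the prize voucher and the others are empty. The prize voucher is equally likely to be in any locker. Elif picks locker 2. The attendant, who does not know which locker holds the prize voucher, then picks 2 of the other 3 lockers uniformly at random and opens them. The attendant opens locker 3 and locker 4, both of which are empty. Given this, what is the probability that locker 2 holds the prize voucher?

Condition on the true location of the prize voucher.
If it is in either of lockers 1 and 2 (prior 1/4 each): the attendant picks exactly this set with probability 1/3 regardless, and none is the prize; weight (1/4)·(1/3) = 1/12 each.
If it is in either of lockers 3 and 4 (prior 1/4 each): that locker was opened and seen not to hold the prize — ruled out; weight (1/4)·0 = 0 each.
The weights sum to 1/6.
So P(the prize voucher in locker 2 | the attendant opened locker 3 and locker 4) = (1/12) / (1/6) = 1/2.

1/2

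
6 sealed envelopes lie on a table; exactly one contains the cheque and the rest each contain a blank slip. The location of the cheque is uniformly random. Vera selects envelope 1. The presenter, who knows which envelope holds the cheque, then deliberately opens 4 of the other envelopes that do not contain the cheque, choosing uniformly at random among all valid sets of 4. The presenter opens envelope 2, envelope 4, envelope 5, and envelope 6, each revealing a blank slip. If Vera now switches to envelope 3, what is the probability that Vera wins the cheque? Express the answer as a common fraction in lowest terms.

5/6

Condition on the true location of the cheque.
If it is in envelope 1 (prior 1/6): the presenter has 5 equally likely choices, so probability 1/5; weight (1/6)·(1/5) = 1/30.
If it is in any of envelopes 2, 4, 5, and 6 (prior 1/6 each): that envelope was opened and seen not to hold the prize — ruled out; weight (1/6)·0 = 0 each.
If it is in envelope 3 (prior 1/6): the presenter has no choice, probability 1; weight (1/6)·1 = 1/6.
The weights sum to 1/5.
So P(the cheque in envelope 3 | the presenter opened envelope 2, envelope 4, envelope 5, and envelope 6) = (1/6) / (1/5) = 5/6.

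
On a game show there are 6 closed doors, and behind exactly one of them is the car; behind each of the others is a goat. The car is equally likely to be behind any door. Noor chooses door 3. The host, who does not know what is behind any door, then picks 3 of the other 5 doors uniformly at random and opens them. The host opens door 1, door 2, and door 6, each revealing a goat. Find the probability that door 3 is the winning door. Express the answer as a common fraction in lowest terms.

Because the host chose which doors to open without knowing where the car is, the choice is independent of the prize location. Learning that none of the 3 opened doors holds the car simply rules out those 3 locations and leaves the remaining 3 doors still equally likely by symmetry.
So P(the car behind door 3) = 1/3.

1/3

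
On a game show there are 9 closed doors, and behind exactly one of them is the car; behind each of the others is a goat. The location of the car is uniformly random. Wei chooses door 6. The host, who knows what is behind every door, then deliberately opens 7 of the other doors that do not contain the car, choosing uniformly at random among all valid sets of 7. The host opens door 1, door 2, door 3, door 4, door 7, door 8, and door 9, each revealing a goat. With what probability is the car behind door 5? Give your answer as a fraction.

8/9

Condition on the true location of the car.
If it is behind any of doors 1, 2, 3, 4, 7, 8, and 9 (prior 1/9 each): that door was opened and seen not to hold the prize — ruled out; weight (1/9)·0 = 0 each.
If it is behind door 5 (prior 1/9): the host has no choice, probability 1; weight (1/9)·1 = 1/9.
If it is behind door 6 (prior 1/9): the host has 8 equally likely choices, so probability 1/8; weight (1/9)·(1/8) = 1/72.
The weights sum to 1/8.
So P(the car behind door 5 | the host opened door 1, door 2, door 3, door 4, door 7, door 8, and door 9) = (1/9) / (1/8) = 8/9.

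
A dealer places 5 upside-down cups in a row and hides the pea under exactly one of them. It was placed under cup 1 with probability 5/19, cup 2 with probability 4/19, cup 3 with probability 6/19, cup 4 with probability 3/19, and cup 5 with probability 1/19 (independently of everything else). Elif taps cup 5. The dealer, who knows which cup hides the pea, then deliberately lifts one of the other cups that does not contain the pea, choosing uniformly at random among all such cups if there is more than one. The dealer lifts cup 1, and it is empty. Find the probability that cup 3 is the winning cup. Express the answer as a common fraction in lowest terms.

Apply Bayes' rule, conditioning on where the pea actually is.
If it is under cup 1 (prior 5/19): the dealer opened cup 1, so this case is ruled out; weight (5/19)·0 = 0.
If it is under cup 2 (prior 4/19): the dealer has 3 equally likely choices, so probability 1/3; weight (4/19)·(1/3) = 4/57.
If it is under cup 3 (prior 6/19): the dealer has 3 equally likely choices, so probability 1/3; weight (6/19)·(1/3) = 2/19.
If it is under cup 4 (prior 3/19): the dealer has 3 equally likely choices, so probability 1/3; weight (3/19)·(1/3) = 1/19.
If it is under cup 5 (prior 1/19): the dealer has 4 equally likely choices, so probability 1/4; weight (1/19)·(1/4) = 1/76.
The weights sum to 55/228.
So P(the pea under cup 3 | the dealer opened cup 1) = (2/19) / (55/228) = 24/55.

24/55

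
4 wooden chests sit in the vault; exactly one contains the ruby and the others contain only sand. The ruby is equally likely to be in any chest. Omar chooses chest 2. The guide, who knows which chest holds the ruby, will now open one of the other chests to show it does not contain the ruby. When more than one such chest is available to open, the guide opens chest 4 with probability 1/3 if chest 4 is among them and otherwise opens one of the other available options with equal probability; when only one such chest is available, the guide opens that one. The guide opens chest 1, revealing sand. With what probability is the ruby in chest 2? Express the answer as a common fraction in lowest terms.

Apply Bayes' rule, conditioning on where the ruby actually is.
If it is in chest 1 (prior 1/4): the guide opened chest 1, so this case is ruled out; weight (1/4)·0 = 0.
If it is in chest 2 (prior 1/4): chest 4 is available but not opened; chest 1 gets probability (1 − 1/3)/2 = 1/3; weight (1/4)·(1/3) = 1/12.
If it is in chest 3 (prior 1/4): chest 4 is available but not opened, probability 2/3; weight (1/4)·(2/3) = 1/6.
If it is in chest 4 (prior 1/4): chest 4 holds the prize so is unavailable; the guide chooses uniformly among the 2 others, probability 1/2; weight (1/4)·(1/2) = 1/8.
The weights sum to 3/8.
So P(the ruby in chest 2 | the guide opened chest 1) = (1/12) / (3/8) = 2/9.

2/9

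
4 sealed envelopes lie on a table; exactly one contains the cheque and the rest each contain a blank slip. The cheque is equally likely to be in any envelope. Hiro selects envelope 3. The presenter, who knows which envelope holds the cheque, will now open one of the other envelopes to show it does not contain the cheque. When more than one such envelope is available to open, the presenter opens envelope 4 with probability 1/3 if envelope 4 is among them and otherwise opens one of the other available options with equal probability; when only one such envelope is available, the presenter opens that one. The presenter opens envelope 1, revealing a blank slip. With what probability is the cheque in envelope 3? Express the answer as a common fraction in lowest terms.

Condition on the true location of the cheque.
If it is in envelope 1 (prior 1/4): the presenter opened envelope 1, so this case is ruled out; weight (1/4)·0 = 0.
If it is in envelope 2 (prior 1/4): envelope 4 is available but not opened, probability 2/3; weight (1/4)·(2/3) = 1/6.
If it is in envelope 3 (prior 1/4): envelope 4 is available but not opened; envelope 1 gets probability (1 − 1/3)/2 = 1/3; weight (1/4)·(1/3) = 1/12.
If it is in envelope 4 (prior 1/4): envelope 4 holds the prize so is unavailable; the presenter chooses uniformly among the 2 others, probability 1/2; weight (1/4)·(1/2) = 1/8.
The weights sum to 3/8.
So P(the cheque in envelope 3 | the presenter opened envelope 1) = (1/12) / (3/8) = 2/9.

2/9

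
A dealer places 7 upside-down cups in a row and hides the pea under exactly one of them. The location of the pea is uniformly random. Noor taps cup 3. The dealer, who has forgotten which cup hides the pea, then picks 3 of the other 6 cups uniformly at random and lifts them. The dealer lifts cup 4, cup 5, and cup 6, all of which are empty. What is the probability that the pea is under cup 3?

1/4

Because the dealer chose which cups to lift without knowing where the pea is, the choice is independent of the prize location. Learning that none of the 3 opened cups holds the pea simply rules out those 3 locations and leaves the remaining 4 cups still equally likely by symmetry.
So P(the pea under cup 3) = 1/4.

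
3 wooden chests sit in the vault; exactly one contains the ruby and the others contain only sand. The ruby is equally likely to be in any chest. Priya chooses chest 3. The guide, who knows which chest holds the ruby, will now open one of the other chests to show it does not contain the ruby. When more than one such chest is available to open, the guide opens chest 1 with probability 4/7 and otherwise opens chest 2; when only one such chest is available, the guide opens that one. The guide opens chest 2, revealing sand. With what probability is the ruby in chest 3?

Condition on the true location of the ruby.
If it is in chest 1 (prior 1/3): only chest 2 is available, probability 1; weight (1/3)·1 = 1/3.
If it is in chest 2 (prior 1/3): the guide opened chest 2, so this case is ruled out; weight (1/3)·0 = 0.
If it is in chest 3 (prior 1/3): chest 1 is available but not opened, probability 3/7; weight (1/3)·(3/7) = 1/7.
The weights sum to 10/21.
So P(the ruby in chest 3 | the guide opened chest 2) = (1/7) / (10/21) = 3/10.

3/10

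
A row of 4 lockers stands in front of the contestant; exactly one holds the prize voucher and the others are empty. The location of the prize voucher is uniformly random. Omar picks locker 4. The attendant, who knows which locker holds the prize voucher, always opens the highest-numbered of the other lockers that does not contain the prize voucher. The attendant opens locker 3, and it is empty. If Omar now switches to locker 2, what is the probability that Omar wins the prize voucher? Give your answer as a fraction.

Apply Bayes' rule, conditioning on where the prize voucher actually is.
If it is in any of lockers 1, 2, and 4 (prior 1/4 each): locker 3 is the highest-numbered option available, probability 1; weight (1/4)·1 = 1/4 each.
If it is in locker 3 (prior 1/4): the attendant opened locker 3, so this case is ruled out; weight (1/4)·0 = 0.
The weights sum to 3/4.
So P(the prize voucher in locker 2 | the attendant opened locker 3) = (1/4) / (3/4) = 1/3.

1/3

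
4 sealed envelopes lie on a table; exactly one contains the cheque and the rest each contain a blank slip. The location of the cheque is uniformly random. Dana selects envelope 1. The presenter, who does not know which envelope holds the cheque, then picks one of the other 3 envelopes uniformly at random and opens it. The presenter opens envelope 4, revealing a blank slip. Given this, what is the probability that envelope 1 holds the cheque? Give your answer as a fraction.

Because the presenter chose which envelope to open without knowing where the cheque is, the choice is independent of the prize location. Learning that envelope 4 does not hold the cheque simply rules out that one location and leaves the remaining 3 envelopes still equally likely by symmetry.
So P(the cheque in envelope 1) = 1/3.

1/3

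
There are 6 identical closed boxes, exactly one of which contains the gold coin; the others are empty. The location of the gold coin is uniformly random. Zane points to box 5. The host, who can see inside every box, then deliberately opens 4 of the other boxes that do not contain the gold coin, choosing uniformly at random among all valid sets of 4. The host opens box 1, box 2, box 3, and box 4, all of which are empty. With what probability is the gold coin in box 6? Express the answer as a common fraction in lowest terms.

5/6

Consider each possible location of the gold coin in turn.
If it is in any of boxes 1, 2, 3, and 4 (prior 1/6 each): that box was opened and seen not to hold the prize — ruled out; weight (1/6)·0 = 0 each.
If it is in box 5 (prior 1/6): the host has 5 equally likely choices, so probability 1/5; weight (1/6)·(1/5) = 1/30.
If it is in box 6 (prior 1/6): the host has no choice, probability 1; weight (1/6)·1 = 1/6.
The weights sum to 1/5.
So P(the gold coin in box 6 | the host opened box 1, box 2, box 3, and box 4) = (1/6) / (1/5) = 5/6.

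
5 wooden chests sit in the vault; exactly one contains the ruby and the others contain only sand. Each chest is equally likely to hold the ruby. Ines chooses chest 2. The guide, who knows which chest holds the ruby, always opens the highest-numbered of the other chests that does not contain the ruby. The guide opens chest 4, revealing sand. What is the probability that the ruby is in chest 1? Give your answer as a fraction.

0

Condition on the true location of the ruby.
If it is in any of chests 1, 2, and 3 (prior 1/5 each): the guide would have opened chest 5 instead, probability 0; weight (1/5)·0 = 0 each.
If it is in chest 4 (prior 1/5): the guide opened chest 4, so this case is ruled out; weight (1/5)·0 = 0.
If it is in chest 5 (prior 1/5): chest 4 is the highest-numbered option available, probability 1; weight (1/5)·1 = 1/5.
The weights sum to 1/5.
So P(the ruby in chest 1 | the guide opened chest 4) = 0 / (1/5) = 0.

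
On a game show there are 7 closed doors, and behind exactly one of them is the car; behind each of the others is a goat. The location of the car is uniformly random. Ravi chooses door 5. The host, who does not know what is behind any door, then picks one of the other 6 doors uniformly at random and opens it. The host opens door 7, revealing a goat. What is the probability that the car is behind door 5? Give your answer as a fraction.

1/6

Condition on the true location of the car.
If it is behind any of doors 1, 2, 3, 4, 5, and 6 (prior 1/7 each): the host picks door 7 with probability 1/6 regardless, and it is not the prize; weight (1/7)·(1/6) = 1/42 each.
If it is behind door 7 (prior 1/7): the host opened door 7, so this case is ruled out; weight (1/7)·0 = 0.
The weights sum to 1/7.
So P(the car behind door 5 | the host opened door 7) = (1/42) / (1/7) = 1/6.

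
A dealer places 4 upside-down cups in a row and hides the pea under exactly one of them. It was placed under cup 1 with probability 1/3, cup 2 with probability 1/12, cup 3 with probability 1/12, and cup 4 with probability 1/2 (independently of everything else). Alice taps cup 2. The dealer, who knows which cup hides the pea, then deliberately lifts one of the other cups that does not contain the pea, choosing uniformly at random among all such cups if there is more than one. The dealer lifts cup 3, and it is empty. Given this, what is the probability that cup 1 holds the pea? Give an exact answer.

Apply Bayes' rule, conditioning on where the pea actually is.
If it is under cup 1 (prior 1/3): the dealer has 2 equally likely choices, so probability 1/2; weight (1/3)·(1/2) = 1/6.
If it is under cup 2 (prior 1/12): the dealer has 3 equally likely choices, so probability 1/3; weight (1/12)·(1/3) = 1/36.
If it is under cup 3 (prior 1/12): the dealer opened cup 3, so this case is ruled out; weight (1/12)·0 = 0.
If it is under cup 4 (prior 1/2): the dealer has 2 equally likely choices, so probability 1/2; weight (1/2)·(1/2) = 1/4.
The weights sum to 4/9.
So P(the pea under cup 1 | the dealer opened cup 3) = (1/6) / (4/9) = 3/8.

3/8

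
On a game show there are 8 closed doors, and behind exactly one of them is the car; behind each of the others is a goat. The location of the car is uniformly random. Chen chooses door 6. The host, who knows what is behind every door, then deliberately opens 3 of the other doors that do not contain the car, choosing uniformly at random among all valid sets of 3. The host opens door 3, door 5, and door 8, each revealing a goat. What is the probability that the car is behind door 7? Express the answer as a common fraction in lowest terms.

7/32

Apply Bayes' rule, conditioning on where the car actually is.
If it is behind any of doors 1, 2, 4, and 7 (prior 1/8 each): the host has 20 equally likely choices, so probability 1/20; weight (1/8)·(1/20) = 1/160 each.
If it is behind any of doors 3, 5, and 8 (prior 1/8 each): that door was opened and seen not to hold the prize — ruled out; weight (1/8)·0 = 0 each.
If it is behind door 6 (prior 1/8): the host has 35 equally likely choices, so probability 1/35; weight (1/8)·(1/35) = 1/280.
The weights sum to 1/35.
So P(the car behind door 7 | the host opened door 3, door 5, and door 8) = (1/160) / (1/35) = 7/32.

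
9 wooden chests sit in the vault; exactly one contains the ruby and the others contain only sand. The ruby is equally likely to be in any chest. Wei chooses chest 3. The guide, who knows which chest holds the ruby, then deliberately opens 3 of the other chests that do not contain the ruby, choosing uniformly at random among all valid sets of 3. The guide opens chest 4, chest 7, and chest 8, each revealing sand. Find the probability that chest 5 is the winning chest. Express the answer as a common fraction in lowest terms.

8/45

Apply Bayes' rule, conditioning on where the ruby actually is.
If it is in any of chests 1, 2, 5, 6, and 9 (prior 1/9 each): the guide has 35 equally likely choices, so probability 1/35; weight (1/9)·(1/35) = 1/315 each.
If it is in chest 3 (prior 1/9): the guide has 56 equally likely choices, so probability 1/56; weight (1/9)·(1/56) = 1/504.
If it is in any of chests 4, 7, and 8 (prior 1/9 each): that chest was opened and seen not to hold the prize — ruled out; weight (1/9)·0 = 0 each.
The weights sum to 1/56.
So P(the ruby in chest 5 | the guide opened chest 4, chest 7, and chest 8) = (1/315) / (1/56) = 8/45.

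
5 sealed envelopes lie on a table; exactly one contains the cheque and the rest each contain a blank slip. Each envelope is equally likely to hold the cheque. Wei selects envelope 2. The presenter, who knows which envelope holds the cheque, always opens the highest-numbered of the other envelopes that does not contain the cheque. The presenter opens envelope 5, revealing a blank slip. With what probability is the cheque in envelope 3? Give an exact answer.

1/4

Consider each possible location of the cheque in turn.
If it is in any of envelopes 1, 2, 3, and 4 (prior 1/5 each): envelope 5 is the highest-numbered option available, probability 1; weight (1/5)·1 = 1/5 each.
If it is in envelope 5 (prior 1/5): the presenter opened envelope 5, so this case is ruled out; weight (1/5)·0 = 0.
The weights sum to 4/5.
So P(the cheque in envelope 3 | the presenter opened envelope 5) = (1/5) / (4/5) = 1/4.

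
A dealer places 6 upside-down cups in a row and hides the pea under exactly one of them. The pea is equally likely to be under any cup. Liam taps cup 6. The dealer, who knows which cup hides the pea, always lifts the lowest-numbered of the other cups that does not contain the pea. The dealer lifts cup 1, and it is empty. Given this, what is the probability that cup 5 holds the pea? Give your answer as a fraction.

1/5

Apply Bayes' rule, conditioning on where the pea actually is.
If it is under cup 1 (prior 1/6): the dealer opened cup 1, so this case is ruled out; weight (1/6)·0 = 0.
If it is under any of cups 2, 3, 4, 5, and 6 (prior 1/6 each): cup 1 is the lowest-numbered option available, probability 1; weight (1/6)·1 = 1/6 each.
The weights sum to 5/6.
So P(the pea under cup 5 | the dealer opened cup 1) = (1/6) / (5/6) = 1/5.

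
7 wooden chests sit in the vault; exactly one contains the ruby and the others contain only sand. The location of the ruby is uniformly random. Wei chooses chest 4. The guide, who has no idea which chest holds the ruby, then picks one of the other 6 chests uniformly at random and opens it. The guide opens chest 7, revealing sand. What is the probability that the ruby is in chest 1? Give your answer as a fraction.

Because the guide chose which chest to open without knowing where the ruby is, the choice is independent of the prize location. Learning that chest 7 does not hold the ruby simply rules out that one location and leaves the remaining 6 chests still equally likely by symmetry.
So P(the ruby in chest 1) = 1/6.

1/6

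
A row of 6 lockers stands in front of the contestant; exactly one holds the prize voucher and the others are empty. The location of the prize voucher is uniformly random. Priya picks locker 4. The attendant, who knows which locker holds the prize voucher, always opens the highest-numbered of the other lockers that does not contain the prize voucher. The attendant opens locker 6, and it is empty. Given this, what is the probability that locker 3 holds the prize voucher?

Condition on the true location of the prize voucher.
If it is in any of lockers 1, 2, 3, 4, and 5 (prior 1/6 each): locker 6 is the highest-numbered option available, probability 1; weight (1/6)·1 = 1/6 each.
If it is in locker 6 (prior 1/6): the attendant opened locker 6, so this case is ruled out; weight (1/6)·0 = 0.
The weights sum to 5/6.
So P(the prize voucher in locker 3 | the attendant opened locker 6) = (1/6) / (5/6) = 1/5.

1/5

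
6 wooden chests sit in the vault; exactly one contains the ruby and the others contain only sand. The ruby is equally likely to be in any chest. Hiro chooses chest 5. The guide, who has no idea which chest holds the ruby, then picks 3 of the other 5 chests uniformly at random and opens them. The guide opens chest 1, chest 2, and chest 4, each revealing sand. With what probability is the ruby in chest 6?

Consider each possible location of the ruby in turn.
If it is in any of chests 1, 2, and 4 (prior 1/6 each): that chest was opened and seen not to hold the prize — ruled out; weight (1/6)·0 = 0 each.
If it is in any of chests 3, 5, and 6 (prior 1/6 each): the guide picks exactly this set with probability 1/10 regardless, and none is the prize; weight (1/6)·(1/10) = 1/60 each.
The weights sum to 1/20.
So P(the ruby in chest 6 | the guide opened chest 1, chest 2, and chest 4) = (1/60) / (1/20) = 1/3.

1/3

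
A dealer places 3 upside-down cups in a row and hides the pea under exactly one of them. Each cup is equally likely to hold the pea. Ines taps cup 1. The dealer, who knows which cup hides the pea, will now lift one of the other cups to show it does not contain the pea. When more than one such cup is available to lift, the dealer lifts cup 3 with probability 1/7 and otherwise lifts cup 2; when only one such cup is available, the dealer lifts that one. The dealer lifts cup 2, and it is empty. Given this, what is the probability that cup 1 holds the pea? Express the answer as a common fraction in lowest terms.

6/13

Apply Bayes' rule, conditioning on where the pea actually is.
If it is under cup 1 (prior 1/3): cup 3 is available but not opened, probability 6/7; weight (1/3)·(6/7) = 2/7.
If it is under cup 2 (prior 1/3): the dealer opened cup 2, so this case is ruled out; weight (1/3)·0 = 0.
If it is under cup 3 (prior 1/3): only cup 2 is available, probability 1; weight (1/3)·1 = 1/3.
The weights sum to 13/21.
So P(the pea under cup 1 | the dealer opened cup 2) = (2/7) / (13/21) = 6/13.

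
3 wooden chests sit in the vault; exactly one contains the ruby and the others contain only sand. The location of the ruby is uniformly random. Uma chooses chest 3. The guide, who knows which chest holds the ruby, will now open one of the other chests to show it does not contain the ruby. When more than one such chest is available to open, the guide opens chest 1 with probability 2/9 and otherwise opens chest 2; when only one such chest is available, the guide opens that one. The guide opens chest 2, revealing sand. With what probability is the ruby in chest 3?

Apply Bayes' rule, conditioning on where the ruby actually is.
If it is in chest 1 (prior 1/3): only chest 2 is available, probability 1; weight (1/3)·1 = 1/3.
If it is in chest 2 (prior 1/3): the guide opened chest 2, so this case is ruled out; weight (1/3)·0 = 0.
If it is in chest 3 (prior 1/3): chest 1 is available but not opened, probability 7/9; weight (1/3)·(7/9) = 7/27.
The weights sum to 16/27.
So P(the ruby in chest 3 | the guide opened chest 2) = (7/27) / (16/27) = 7/16.

7/16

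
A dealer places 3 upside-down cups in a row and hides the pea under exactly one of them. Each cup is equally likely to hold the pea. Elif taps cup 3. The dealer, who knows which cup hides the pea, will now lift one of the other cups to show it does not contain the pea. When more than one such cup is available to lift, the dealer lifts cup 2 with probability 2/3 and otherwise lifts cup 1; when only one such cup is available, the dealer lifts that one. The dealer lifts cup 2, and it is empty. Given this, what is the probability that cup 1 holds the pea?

3/5

Apply Bayes' rule, conditioning on where the pea actually is.
If it is under cup 1 (prior 1/3): only cup 2 is available, probability 1; weight (1/3)·1 = 1/3.
If it is under cup 2 (prior 1/3): the dealer opened cup 2, so this case is ruled out; weight (1/3)·0 = 0.
If it is under cup 3 (prior 1/3): cup 2 is available, opened with probability 2/3; weight (1/3)·(2/3) = 2/9.
The weights sum to 5/9.
So P(the pea under cup 1 | the dealer opened cup 2) = (1/3) / (5/9) = 3/5.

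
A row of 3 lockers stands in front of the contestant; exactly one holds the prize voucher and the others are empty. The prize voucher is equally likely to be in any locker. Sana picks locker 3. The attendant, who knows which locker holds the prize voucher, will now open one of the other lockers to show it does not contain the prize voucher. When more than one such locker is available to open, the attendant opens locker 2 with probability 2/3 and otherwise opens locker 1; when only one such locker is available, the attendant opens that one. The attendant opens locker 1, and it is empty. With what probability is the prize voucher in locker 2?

3/4

Consider each possible location of the prize voucher in turn.
If it is in locker 1 (prior 1/3): the attendant opened locker 1, so this case is ruled out; weight (1/3)·0 = 0.
If it is in locker 2 (prior 1/3): only locker 1 is available, probability 1; weight (1/3)·1 = 1/3.
If it is in locker 3 (prior 1/3): locker 2 is available but not opened, probability 1/3; weight (1/3)·(1/3) = 1/9.
The weights sum to 4/9.
So P(the prize voucher in locker 2 | the attendant opened locker 1) = (1/3) / (4/9) = 3/4.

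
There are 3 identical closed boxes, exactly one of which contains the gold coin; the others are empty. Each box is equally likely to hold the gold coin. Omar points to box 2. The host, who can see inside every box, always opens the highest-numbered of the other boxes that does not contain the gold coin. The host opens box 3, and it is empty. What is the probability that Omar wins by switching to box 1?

Consider each possible location of the gold coin in turn.
If it is in either of boxes 1 and 2 (prior 1/3 each): box 3 is the highest-numbered option available, probability 1; weight (1/3)·1 = 1/3 each.
If it is in box 3 (prior 1/3): the host opened box 3, so this case is ruled out; weight (1/3)·0 = 0.
The weights sum to 2/3.
So P(the gold coin in box 1 | the host opened box 3) = (1/3) / (2/3) = 1/2.

1/2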